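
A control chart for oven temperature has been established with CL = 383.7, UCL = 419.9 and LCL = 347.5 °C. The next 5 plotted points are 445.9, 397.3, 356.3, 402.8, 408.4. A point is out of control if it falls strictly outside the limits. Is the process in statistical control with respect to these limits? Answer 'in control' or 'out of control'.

Compare each point to [347.5, 419.9]: sample 1 = 445.9 > UCL.

out of control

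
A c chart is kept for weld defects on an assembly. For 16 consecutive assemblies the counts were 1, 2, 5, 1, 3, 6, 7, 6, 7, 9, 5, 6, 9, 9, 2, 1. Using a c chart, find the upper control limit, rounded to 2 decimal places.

11.60

c̄ = (1 + 2 + 5 + 1 + 3 + 6 + 7 + 6 + 7 + 9 + 5 + 6 + 9 + 9 + 2 + 1) / 16 = 79 / 16 = 4.9375
UCL = c̄ + 3√c̄ = 4.9375 + 3 × √4.9375 = 4.9375 + 3 × 2.2220 = 11.6036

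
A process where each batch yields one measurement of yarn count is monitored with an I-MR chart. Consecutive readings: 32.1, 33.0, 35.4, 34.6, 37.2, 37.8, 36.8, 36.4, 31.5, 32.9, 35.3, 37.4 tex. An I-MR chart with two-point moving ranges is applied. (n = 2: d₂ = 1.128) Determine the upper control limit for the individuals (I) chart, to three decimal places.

X̄ = (32.1 + 33.0 + 35.4 + 34.6 + 37.2 + 37.8 + 36.8 + 36.4 + 31.5 + 32.9 + 35.3 + 37.4) / 12 = 35.0333
Moving ranges: 0.9, 2.4, 0.8, 2.6, 0.6, 1.0, 0.4, 4.9, 1.4, 2.4, 2.1; M̄R̄ = 19.5000 / 11 = 1.7727
UCL = X̄ + 3·M̄R̄/d₂ = 35.0333 + 3 × 1.7727 / 1.128 = 39.7480

39.748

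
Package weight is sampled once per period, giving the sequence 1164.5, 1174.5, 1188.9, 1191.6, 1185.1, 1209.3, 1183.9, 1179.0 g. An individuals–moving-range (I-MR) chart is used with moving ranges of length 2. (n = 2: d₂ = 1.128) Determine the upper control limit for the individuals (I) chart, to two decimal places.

X̄ = (1164.5 + 1174.5 + 1188.9 + 1191.6 + 1185.1 + 1209.3 + 1183.9 + 1179.0) / 8 = 1184.6000
Moving ranges: 10.0, 14.4, 2.7, 6.5, 24.2, 25.4, 4.9; M̄R̄ = 88.1000 / 7 = 12.5857
UCL = X̄ + 3·M̄R̄/d₂ = 1184.6000 + 3 × 12.5857 / 1.128 = 1218.0726

1218.07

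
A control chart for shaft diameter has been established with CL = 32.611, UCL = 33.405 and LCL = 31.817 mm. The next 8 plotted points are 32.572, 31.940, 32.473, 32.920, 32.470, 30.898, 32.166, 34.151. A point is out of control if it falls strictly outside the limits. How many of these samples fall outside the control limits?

2

Compare each point to [31.817, 33.405]: sample 6 = 30.898 < LCL; sample 8 = 34.151 > UCL.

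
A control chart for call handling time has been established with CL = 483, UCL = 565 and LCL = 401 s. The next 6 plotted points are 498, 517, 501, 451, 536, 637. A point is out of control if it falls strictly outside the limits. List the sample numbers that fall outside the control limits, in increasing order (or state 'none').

6

Compare each point to [401, 565]: sample 6 = 637 > UCL.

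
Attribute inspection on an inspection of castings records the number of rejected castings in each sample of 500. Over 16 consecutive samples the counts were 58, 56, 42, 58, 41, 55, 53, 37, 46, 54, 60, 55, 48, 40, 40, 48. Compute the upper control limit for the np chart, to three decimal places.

69.461

p̄ = Σdᵢ / (k·n) = 791 / (16 × 500) = 0.09888
UCL = np̄ + 3·√(np̄(1−p̄)) = 49.4375 + 3 × √(49.4375×0.90112) = 49.4375 + 3 × 6.6745 = 69.4611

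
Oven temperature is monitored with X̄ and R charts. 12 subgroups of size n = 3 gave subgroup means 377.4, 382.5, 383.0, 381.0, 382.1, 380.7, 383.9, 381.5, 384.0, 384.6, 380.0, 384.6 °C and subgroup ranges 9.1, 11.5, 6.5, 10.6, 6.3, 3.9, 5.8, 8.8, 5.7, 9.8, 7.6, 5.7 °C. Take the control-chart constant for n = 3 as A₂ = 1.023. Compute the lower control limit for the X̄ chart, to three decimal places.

X̄̄ = (377.4 + 382.5 + 383.0 + 381.0 + 382.1 + 380.7 + 383.9 + 381.5 + 384.0 + 384.6 + 380.0 + 384.6) / 12 = 4585.3000 / 12 = 382.1083
R̄ = (9.1 + 11.5 + 6.5 + 10.6 + 6.3 + 3.9 + 5.8 + 8.8 + 5.7 + 9.8 + 7.6 + 5.7) / 12 = 91.3000 / 12 = 7.6083
LCL = X̄̄ − A₂·R̄ = 382.1083 − 1.023 × 7.6083 = 374.3250

374.325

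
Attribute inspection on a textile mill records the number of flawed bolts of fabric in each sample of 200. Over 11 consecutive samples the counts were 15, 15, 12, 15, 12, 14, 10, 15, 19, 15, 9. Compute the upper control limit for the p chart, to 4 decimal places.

0.1223

p̄ = Σdᵢ / (k·n) = 151 / (11 × 200) = 0.06864
UCL = p̄ + 3·√(p̄(1−p̄)/n) = 0.06864 + 3 × √(0.06864×0.93136/200) = 0.06864 + 3 × 0.01788 = 0.12227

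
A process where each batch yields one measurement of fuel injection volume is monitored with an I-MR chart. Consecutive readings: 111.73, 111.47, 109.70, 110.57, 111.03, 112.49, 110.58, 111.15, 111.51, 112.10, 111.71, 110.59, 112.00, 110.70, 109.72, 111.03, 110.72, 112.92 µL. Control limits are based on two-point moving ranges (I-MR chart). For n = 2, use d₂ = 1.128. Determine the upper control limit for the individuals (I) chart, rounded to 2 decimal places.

113.91

X̄ = (111.73 + 111.47 + 109.70 + 110.57 + 111.03 + 112.49 + 110.58 + 111.15 + 111.51 + 112.10 + 111.71 + 110.59 + 112.00 + 110.70 + 109.72 + 111.03 + 110.72 + 112.92) / 18 = 111.2067
Moving ranges: 0.26, 1.77, 0.87, 0.46, 1.46, 1.91, 0.57, 0.36, 0.59, 0.39, 1.12, 1.41, 1.30, 0.98, 1.31, 0.31, 2.20; M̄R̄ = 17.2700 / 17 = 1.0159
UCL = X̄ + 3·M̄R̄/d₂ = 111.2067 + 3 × 1.0159 / 1.128 = 113.9085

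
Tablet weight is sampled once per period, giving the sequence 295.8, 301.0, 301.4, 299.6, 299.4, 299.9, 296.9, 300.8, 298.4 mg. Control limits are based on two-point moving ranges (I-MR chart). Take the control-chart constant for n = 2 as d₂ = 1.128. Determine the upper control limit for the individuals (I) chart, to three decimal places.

305.029

X̄ = (295.8 + 301.0 + 301.4 + 299.6 + 299.4 + 299.9 + 296.9 + 300.8 + 298.4) / 9 = 299.2444
Moving ranges: 5.2, 0.4, 1.8, 0.2, 0.5, 3.0, 3.9, 2.4; M̄R̄ = 17.4000 / 8 = 2.1750
UCL = X̄ + 3·M̄R̄/d₂ = 299.2444 + 3 × 2.1750 / 1.128 = 305.0290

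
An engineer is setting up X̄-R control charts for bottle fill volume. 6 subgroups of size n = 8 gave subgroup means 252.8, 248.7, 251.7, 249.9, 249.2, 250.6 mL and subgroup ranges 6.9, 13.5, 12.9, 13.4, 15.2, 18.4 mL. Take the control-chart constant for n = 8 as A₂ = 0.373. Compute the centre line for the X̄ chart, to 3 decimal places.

250.483

X̄̄ = (252.8 + 248.7 + 251.7 + 249.9 + 249.2 + 250.6) / 6 = 1502.9000 / 6 = 250.4833
CL = X̄̄ = 250.4833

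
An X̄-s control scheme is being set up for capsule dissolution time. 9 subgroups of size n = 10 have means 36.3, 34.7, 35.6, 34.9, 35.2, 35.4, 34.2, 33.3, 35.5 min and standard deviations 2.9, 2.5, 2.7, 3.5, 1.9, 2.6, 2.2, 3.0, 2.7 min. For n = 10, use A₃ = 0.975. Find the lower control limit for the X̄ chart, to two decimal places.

32.41

X̄̄ = (36.3 + 34.7 + 35.6 + 34.9 + 35.2 + 35.4 + 34.2 + 33.3 + 35.5) / 9 = 35.0111
s̄ = (2.9 + 2.5 + 2.7 + 3.5 + 1.9 + 2.6 + 2.2 + 3.0 + 2.7) / 9 = 2.6667
LCL = X̄̄ − A₃·s̄ = 35.0111 − 0.975 × 2.6667 = 32.4111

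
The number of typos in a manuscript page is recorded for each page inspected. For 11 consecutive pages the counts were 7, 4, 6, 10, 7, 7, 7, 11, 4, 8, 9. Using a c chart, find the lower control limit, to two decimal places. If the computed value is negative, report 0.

c̄ = (7 + 4 + 6 + 10 + 7 + 7 + 7 + 11 + 4 + 8 + 9) / 11 = 80 / 11 = 7.2727
LCL = c̄ − 3√c̄ = 7.2727 − 3 × 2.6968 = -0.8177 → 0 (cannot be negative)

0.00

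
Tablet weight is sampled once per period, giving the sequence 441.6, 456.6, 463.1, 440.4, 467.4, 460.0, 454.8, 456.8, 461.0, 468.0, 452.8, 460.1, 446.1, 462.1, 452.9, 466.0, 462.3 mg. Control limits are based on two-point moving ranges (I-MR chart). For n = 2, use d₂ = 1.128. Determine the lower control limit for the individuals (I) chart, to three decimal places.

X̄ = (441.6 + 456.6 + 463.1 + 440.4 + 467.4 + 460.0 + 454.8 + 456.8 + 461.0 + 468.0 + 452.8 + 460.1 + 446.1 + 462.1 + 452.9 + 466.0 + 462.3) / 17 = 457.1765
Moving ranges: 15.0, 6.5, 22.7, 27.0, 7.4, 5.2, 2.0, 4.2, 7.0, 15.2, 7.3, 14.0, 16.0, 9.2, 13.1, 3.7; M̄R̄ = 175.5000 / 16 = 10.9688
LCL = X̄ − 3·M̄R̄/d₂ = 457.1765 − 3 × 10.9688 / 1.128 = 428.0043

428.004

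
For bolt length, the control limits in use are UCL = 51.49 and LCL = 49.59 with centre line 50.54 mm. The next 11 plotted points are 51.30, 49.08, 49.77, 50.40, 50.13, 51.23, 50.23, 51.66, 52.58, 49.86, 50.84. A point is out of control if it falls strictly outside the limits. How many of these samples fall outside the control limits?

3

Compare each point to [49.59, 51.49]: sample 2 = 49.08 < LCL; sample 8 = 51.66 > UCL; sample 9 = 52.58 > UCL.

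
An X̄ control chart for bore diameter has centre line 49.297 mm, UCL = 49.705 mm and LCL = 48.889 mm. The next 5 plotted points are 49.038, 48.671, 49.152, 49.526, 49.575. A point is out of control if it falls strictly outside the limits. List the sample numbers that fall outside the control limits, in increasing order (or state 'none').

Compare each point to [48.889, 49.705]: sample 2 = 48.671 < LCL.

2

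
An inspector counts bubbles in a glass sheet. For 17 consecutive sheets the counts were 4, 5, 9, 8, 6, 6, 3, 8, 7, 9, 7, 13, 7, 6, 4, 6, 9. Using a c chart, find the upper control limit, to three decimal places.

14.753

c̄ = (4 + 5 + 9 + 8 + 6 + 6 + 3 + 8 + 7 + 9 + 7 + 13 + 7 + 6 + 4 + 6 + 9) / 17 = 117 / 17 = 6.8824
UCL = c̄ + 3√c̄ = 6.8824 + 3 × √6.8824 = 6.8824 + 3 × 2.6234 = 14.7526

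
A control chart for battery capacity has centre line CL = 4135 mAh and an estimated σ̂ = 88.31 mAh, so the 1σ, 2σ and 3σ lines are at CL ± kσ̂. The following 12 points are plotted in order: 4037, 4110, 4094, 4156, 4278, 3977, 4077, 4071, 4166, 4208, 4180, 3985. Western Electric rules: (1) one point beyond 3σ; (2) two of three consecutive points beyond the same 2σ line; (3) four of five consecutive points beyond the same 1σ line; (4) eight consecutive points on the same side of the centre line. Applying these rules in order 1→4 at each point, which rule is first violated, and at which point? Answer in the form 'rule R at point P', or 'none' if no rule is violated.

none

Zone of each point (C = within 1σ̂, B = 1σ̂–2σ̂, A = 2σ̂–3σ̂, * = beyond 3σ̂; sign = side of CL): 1:-B, 2:-C, 3:-C, 4:+C, 5:+B, 6:-B, 7:-C, 8:-C, 9:+C, 10:+C, 11:+C, 12:-B
No rule fires across all 12 points.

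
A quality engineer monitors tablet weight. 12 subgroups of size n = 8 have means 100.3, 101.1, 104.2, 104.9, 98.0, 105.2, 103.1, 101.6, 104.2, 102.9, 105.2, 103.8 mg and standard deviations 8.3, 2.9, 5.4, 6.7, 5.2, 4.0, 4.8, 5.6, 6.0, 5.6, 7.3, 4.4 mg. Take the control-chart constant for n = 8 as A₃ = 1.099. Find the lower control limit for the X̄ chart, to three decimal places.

X̄̄ = (100.3 + 101.1 + 104.2 + 104.9 + 98.0 + 105.2 + 103.1 + 101.6 + 104.2 + 102.9 + 105.2 + 103.8) / 12 = 102.8750
s̄ = (8.3 + 2.9 + 5.4 + 6.7 + 5.2 + 4.0 + 4.8 + 5.6 + 6.0 + 5.6 + 7.3 + 4.4) / 12 = 5.5167
LCL = X̄̄ − A₃·s̄ = 102.8750 − 1.099 × 5.5167 = 96.8122

96.812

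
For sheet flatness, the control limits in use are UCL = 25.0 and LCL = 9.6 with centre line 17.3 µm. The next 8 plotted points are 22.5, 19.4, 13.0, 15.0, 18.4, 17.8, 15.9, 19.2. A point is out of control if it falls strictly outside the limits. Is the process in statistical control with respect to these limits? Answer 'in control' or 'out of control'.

in control

All 8 points lie within [9.6, 25.0].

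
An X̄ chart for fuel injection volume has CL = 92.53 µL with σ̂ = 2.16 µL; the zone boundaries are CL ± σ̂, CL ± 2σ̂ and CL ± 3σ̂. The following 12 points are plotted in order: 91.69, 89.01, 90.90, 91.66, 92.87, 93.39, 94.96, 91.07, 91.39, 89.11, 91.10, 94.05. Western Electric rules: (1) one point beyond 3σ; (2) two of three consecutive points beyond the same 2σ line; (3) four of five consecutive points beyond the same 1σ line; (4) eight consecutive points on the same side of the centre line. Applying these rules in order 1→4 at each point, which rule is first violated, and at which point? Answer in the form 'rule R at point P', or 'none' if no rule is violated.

none

Zone of each point (C = within 1σ̂, B = 1σ̂–2σ̂, A = 2σ̂–3σ̂, * = beyond 3σ̂; sign = side of CL): 1:-C, 2:-B, 3:-C, 4:-C, 5:+C, 6:+C, 7:+B, 8:-C, 9:-C, 10:-B, 11:-C, 12:+C
No rule fires across all 12 points.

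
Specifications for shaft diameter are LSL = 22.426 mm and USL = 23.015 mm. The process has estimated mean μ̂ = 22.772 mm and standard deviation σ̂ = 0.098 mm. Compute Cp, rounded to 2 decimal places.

1.00

Cp = (USL − LSL) / (6σ̂) = (23.015 − 22.426) / (6 × 0.098) = 0.5890 / 0.5880 = 1.0017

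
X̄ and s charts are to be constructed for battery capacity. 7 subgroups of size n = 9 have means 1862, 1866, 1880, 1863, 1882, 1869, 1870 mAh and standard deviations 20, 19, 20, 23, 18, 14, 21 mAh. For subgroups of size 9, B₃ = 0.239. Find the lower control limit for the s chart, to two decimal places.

4.61

s̄ = (20 + 19 + 20 + 23 + 18 + 14 + 21) / 7 = 19.2857
LCL_s = B₃·s̄ = 0.239 × 19.2857 = 4.6093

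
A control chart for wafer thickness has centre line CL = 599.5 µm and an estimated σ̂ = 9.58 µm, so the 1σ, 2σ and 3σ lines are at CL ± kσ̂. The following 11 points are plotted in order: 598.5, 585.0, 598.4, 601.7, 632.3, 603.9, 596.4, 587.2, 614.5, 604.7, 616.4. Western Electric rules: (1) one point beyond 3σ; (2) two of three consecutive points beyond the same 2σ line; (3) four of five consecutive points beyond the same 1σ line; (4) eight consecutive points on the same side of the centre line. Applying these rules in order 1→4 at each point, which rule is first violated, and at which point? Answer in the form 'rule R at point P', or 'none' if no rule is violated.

rule 1 at point 5

Zone of each point (C = within 1σ̂, B = 1σ̂–2σ̂, A = 2σ̂–3σ̂, * = beyond 3σ̂; sign = side of CL): 1:-C, 2:-B, 3:-C, 4:+C, 5:+*, 6:+C, 7:-C, 8:-B, 9:+B, 10:+C, 11:+B
Rule 1 (one point beyond the 3σ limits) is satisfied at point 5.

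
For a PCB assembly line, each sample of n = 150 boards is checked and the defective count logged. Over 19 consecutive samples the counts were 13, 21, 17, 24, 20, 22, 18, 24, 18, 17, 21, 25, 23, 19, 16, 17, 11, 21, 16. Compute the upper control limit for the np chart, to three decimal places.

p̄ = Σdᵢ / (k·n) = 363 / (19 × 150) = 0.12737
UCL = np̄ + 3·√(np̄(1−p̄)) = 19.1053 + 3 × √(19.1053×0.87263) = 19.1053 + 3 × 4.0831 = 31.3546

31.355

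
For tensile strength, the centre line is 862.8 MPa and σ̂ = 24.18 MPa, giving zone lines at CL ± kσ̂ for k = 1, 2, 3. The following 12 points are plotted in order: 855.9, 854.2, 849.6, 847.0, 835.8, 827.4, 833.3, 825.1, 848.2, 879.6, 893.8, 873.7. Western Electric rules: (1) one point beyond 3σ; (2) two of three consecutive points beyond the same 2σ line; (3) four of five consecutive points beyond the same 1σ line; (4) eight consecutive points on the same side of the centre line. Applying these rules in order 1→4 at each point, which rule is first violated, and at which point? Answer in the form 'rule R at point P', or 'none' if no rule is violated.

rule 3 at point 8

Zone of each point (C = within 1σ̂, B = 1σ̂–2σ̂, A = 2σ̂–3σ̂, * = beyond 3σ̂; sign = side of CL): 1:-C, 2:-C, 3:-C, 4:-C, 5:-B, 6:-B, 7:-B, 8:-B, 9:-C, 10:+C, 11:+B, 12:+C
Rule 3 (four of five consecutive points beyond the same 1σ limit) is satisfied at point 8.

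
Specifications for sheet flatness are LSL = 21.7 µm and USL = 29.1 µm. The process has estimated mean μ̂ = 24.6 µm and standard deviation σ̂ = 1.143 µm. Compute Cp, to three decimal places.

1.079

Cp = (USL − LSL) / (6σ̂) = (29.1 − 21.7) / (6 × 1.143) = 7.4000 / 6.8580 = 1.0790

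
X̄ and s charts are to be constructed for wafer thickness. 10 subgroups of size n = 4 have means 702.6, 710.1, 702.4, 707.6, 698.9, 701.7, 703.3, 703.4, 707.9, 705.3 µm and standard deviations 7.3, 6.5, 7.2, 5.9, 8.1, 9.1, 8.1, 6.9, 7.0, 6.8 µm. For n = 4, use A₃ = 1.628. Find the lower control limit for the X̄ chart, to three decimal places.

X̄̄ = (702.6 + 710.1 + 702.4 + 707.6 + 698.9 + 701.7 + 703.3 + 703.4 + 707.9 + 705.3) / 10 = 704.3200
s̄ = (7.3 + 6.5 + 7.2 + 5.9 + 8.1 + 9.1 + 8.1 + 6.9 + 7.0 + 6.8) / 10 = 7.2900
LCL = X̄̄ − A₃·s̄ = 704.3200 − 1.628 × 7.2900 = 692.4519

692.452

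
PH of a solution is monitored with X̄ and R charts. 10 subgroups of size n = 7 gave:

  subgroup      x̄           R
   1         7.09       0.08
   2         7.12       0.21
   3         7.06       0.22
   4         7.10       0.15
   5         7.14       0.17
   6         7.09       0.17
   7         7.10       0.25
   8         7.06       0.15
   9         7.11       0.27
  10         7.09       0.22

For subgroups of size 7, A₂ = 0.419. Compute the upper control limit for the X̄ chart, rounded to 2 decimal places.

X̄̄ = (7.09 + 7.12 + 7.06 + 7.10 + 7.14 + 7.09 + 7.10 + 7.06 + 7.11 + 7.09) / 10 = 70.9600 / 10 = 7.0960
R̄ = (0.08 + 0.21 + 0.22 + 0.15 + 0.17 + 0.17 + 0.25 + 0.15 + 0.27 + 0.22) / 10 = 1.8900 / 10 = 0.1890
UCL = X̄̄ + A₂·R̄ = 7.0960 + 0.419 × 0.1890 = 7.1752

7.18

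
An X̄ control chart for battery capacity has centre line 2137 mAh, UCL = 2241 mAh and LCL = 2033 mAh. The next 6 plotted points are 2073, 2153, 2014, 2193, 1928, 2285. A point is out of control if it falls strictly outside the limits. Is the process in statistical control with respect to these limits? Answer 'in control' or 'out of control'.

Compare each point to [2033, 2241]: sample 3 = 2014 < LCL; sample 5 = 1928 < LCL; sample 6 = 2285 > UCL.

out of control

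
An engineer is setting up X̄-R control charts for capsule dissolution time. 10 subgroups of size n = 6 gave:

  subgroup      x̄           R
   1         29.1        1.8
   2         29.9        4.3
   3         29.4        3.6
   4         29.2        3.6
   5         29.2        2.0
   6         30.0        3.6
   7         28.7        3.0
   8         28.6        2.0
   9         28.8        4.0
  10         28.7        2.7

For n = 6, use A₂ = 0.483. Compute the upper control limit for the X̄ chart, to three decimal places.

X̄̄ = (29.1 + 29.9 + 29.4 + 29.2 + 29.2 + 30.0 + 28.7 + 28.6 + 28.8 + 28.7) / 10 = 291.6000 / 10 = 29.1600
R̄ = (1.8 + 4.3 + 3.6 + 3.6 + 2.0 + 3.6 + 3.0 + 2.0 + 4.0 + 2.7) / 10 = 30.6000 / 10 = 3.0600
UCL = X̄̄ + A₂·R̄ = 29.1600 + 0.483 × 3.0600 = 30.6380

30.638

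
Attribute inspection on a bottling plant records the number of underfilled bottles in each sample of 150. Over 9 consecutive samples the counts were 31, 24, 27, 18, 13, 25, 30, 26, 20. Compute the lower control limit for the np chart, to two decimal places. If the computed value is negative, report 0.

10.36

p̄ = Σdᵢ / (k·n) = 214 / (9 × 150) = 0.15852
LCL = np̄ − 3·√(np̄(1−p̄)) = 23.7778 − 3 × 4.4731 = 10.3585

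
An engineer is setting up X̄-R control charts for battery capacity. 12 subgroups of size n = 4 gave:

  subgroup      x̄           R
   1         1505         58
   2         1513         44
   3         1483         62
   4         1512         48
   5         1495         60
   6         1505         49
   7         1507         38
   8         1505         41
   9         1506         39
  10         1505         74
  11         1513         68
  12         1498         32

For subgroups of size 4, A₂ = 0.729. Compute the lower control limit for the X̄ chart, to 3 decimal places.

1466.677

X̄̄ = (1505 + 1513 + 1483 + 1512 + 1495 + 1505 + 1507 + 1505 + 1506 + 1505 + 1513 + 1498) / 12 = 18047.0000 / 12 = 1503.9167
R̄ = (58 + 44 + 62 + 48 + 60 + 49 + 38 + 41 + 39 + 74 + 68 + 32) / 12 = 613.0000 / 12 = 51.0833
LCL = X̄̄ − A₂·R̄ = 1503.9167 − 0.729 × 51.0833 = 1466.6769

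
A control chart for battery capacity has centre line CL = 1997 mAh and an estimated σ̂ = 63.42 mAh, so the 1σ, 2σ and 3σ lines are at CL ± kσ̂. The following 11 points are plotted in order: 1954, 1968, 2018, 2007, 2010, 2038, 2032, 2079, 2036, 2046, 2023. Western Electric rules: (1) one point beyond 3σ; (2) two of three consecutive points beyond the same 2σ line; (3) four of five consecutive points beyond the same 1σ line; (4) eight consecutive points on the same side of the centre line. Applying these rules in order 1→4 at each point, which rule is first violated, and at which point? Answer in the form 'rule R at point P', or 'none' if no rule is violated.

Zone of each point (C = within 1σ̂, B = 1σ̂–2σ̂, A = 2σ̂–3σ̂, * = beyond 3σ̂; sign = side of CL): 1:-C, 2:-C, 3:+C, 4:+C, 5:+C, 6:+C, 7:+C, 8:+B, 9:+C, 10:+C, 11:+C
Rule 4 (eight consecutive points on the same side of the centre line) is satisfied at point 10.

rule 4 at point 10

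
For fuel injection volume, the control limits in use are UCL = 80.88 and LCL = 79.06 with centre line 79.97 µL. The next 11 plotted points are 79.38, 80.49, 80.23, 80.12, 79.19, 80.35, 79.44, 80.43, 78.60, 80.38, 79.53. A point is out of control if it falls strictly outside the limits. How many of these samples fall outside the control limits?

Compare each point to [79.06, 80.88]: sample 9 = 78.60 < LCL.

1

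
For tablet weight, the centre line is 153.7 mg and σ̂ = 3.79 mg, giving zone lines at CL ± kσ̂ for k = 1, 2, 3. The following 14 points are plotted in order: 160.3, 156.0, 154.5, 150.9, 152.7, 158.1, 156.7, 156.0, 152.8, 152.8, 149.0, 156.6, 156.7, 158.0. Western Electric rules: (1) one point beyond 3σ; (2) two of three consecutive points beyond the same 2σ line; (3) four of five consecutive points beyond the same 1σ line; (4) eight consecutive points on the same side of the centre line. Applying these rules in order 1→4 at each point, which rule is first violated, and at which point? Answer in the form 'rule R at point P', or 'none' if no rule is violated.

Zone of each point (C = within 1σ̂, B = 1σ̂–2σ̂, A = 2σ̂–3σ̂, * = beyond 3σ̂; sign = side of CL): 1:+B, 2:+C, 3:+C, 4:-C, 5:-C, 6:+B, 7:+C, 8:+C, 9:-C, 10:-C, 11:-B, 12:+C, 13:+C, 14:+B
No rule fires across all 14 points.

none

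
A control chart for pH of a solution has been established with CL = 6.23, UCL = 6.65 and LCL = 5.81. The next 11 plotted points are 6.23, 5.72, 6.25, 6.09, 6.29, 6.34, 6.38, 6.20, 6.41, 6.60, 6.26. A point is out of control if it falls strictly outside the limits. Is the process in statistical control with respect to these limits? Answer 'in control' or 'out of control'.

Compare each point to [5.81, 6.65]: sample 2 = 5.72 < LCL.

out of control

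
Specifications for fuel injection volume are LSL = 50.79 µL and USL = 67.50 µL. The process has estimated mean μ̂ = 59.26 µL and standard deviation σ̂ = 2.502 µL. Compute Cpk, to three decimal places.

1.098

Cpu = (USL − μ̂) / (3σ̂) = (67.50 − 59.26) / (3 × 2.502) = 1.0978; Cpl = (μ̂ − LSL) / (3σ̂) = (59.26 − 50.79) / (3 × 2.502) = 1.1284; Cpk = min(Cpu, Cpl) = 1.0978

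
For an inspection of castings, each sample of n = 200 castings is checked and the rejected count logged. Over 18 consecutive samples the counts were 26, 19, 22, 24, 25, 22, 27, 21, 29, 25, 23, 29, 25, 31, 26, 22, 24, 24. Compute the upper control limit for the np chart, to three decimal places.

p̄ = Σdᵢ / (k·n) = 444 / (18 × 200) = 0.12333
UCL = np̄ + 3·√(np̄(1−p̄)) = 24.6667 + 3 × √(24.6667×0.87667) = 24.6667 + 3 × 4.6502 = 38.6173

38.617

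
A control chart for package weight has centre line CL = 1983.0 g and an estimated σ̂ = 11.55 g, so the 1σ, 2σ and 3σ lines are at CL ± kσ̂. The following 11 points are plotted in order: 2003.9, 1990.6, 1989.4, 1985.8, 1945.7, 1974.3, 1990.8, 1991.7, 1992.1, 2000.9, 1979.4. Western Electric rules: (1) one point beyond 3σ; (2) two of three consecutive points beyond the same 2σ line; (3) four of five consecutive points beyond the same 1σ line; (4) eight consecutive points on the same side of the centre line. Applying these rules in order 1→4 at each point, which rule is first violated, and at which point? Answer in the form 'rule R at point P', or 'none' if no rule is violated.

rule 1 at point 5

Zone of each point (C = within 1σ̂, B = 1σ̂–2σ̂, A = 2σ̂–3σ̂, * = beyond 3σ̂; sign = side of CL): 1:+B, 2:+C, 3:+C, 4:+C, 5:-*, 6:-C, 7:+C, 8:+C, 9:+C, 10:+B, 11:-C
Rule 1 (one point beyond the 3σ limits) is satisfied at point 5.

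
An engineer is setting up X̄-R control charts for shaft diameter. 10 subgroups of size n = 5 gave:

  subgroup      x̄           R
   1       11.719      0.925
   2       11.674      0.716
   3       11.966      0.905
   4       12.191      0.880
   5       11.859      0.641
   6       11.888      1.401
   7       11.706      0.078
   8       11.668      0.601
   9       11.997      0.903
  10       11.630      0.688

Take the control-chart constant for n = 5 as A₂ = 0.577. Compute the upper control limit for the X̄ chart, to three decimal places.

X̄̄ = (11.719 + 11.674 + 11.966 + 12.191 + 11.859 + 11.888 + 11.706 + 11.668 + 11.997 + 11.630) / 10 = 118.2980 / 10 = 11.8298
R̄ = (0.925 + 0.716 + 0.905 + 0.880 + 0.641 + 1.401 + 0.078 + 0.601 + 0.903 + 0.688) / 10 = 7.7380 / 10 = 0.7738
UCL = X̄̄ + A₂·R̄ = 11.8298 + 0.577 × 0.7738 = 12.2763

12.276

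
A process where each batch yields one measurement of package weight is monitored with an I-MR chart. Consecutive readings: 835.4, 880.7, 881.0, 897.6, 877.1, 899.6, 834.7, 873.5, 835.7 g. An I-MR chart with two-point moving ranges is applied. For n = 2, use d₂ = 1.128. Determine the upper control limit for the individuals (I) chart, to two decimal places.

950.38

X̄ = (835.4 + 880.7 + 881.0 + 897.6 + 877.1 + 899.6 + 834.7 + 873.5 + 835.7) / 9 = 868.3667
Moving ranges: 45.3, 0.3, 16.6, 20.5, 22.5, 64.9, 38.8, 37.8; M̄R̄ = 246.7000 / 8 = 30.8375
UCL = X̄ + 3·M̄R̄/d₂ = 868.3667 + 3 × 30.8375 / 1.128 = 950.3813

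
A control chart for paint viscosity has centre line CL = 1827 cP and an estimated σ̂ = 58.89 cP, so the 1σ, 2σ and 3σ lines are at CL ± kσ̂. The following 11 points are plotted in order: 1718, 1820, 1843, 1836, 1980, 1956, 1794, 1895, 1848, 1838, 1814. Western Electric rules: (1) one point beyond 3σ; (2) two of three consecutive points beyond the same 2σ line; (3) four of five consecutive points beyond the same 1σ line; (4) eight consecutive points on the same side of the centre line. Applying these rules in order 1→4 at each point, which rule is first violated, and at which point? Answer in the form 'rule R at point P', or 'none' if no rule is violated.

rule 2 at point 6

Zone of each point (C = within 1σ̂, B = 1σ̂–2σ̂, A = 2σ̂–3σ̂, * = beyond 3σ̂; sign = side of CL): 1:-B, 2:-C, 3:+C, 4:+C, 5:+A, 6:+A, 7:-C, 8:+B, 9:+C, 10:+C, 11:-C
Rule 2 (two of three consecutive points beyond the same 2σ limit) is satisfied at point 6.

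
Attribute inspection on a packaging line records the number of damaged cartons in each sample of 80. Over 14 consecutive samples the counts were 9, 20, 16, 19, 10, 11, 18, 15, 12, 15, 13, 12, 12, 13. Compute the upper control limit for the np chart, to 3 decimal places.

24.104

p̄ = Σdᵢ / (k·n) = 195 / (14 × 80) = 0.17411
UCL = np̄ + 3·√(np̄(1−p̄)) = 13.9286 + 3 × √(13.9286×0.82589) = 13.9286 + 3 × 3.3917 = 24.1036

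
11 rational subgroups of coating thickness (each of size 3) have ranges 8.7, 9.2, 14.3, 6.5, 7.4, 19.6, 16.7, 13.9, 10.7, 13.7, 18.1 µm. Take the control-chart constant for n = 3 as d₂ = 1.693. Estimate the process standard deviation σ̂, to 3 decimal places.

7.453

R̄ = (8.7 + 9.2 + 14.3 + 6.5 + 7.4 + 19.6 + 16.7 + 13.9 + 10.7 + 13.7 + 18.1) / 11 = 12.6182
σ̂ = R̄ / d₂ = 12.6182 / 1.693 = 7.4531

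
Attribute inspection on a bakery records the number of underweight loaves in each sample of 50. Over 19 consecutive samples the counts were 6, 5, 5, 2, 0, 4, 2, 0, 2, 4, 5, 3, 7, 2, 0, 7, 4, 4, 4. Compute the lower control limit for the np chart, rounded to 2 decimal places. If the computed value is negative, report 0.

p̄ = Σdᵢ / (k·n) = 66 / (19 × 50) = 0.06947
LCL = np̄ − 3·√(np̄(1−p̄)) = 3.4737 − 3 × 1.7979 = -1.9199 → 0 (negative, so LCL = 0)

0.00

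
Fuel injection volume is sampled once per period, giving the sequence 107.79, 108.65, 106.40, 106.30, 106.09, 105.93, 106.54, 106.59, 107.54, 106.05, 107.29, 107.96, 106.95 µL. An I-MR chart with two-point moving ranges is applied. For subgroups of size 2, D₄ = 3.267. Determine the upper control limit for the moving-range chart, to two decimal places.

2.61

Moving ranges: 0.86, 2.25, 0.10, 0.21, 0.16, 0.61, 0.05, 0.95, 1.49, 1.24, 0.67, 1.01; M̄R̄ = 9.6000 / 12 = 0.8000
UCL_MR = D₄·M̄R̄ = 3.267 × 0.8000 = 2.6136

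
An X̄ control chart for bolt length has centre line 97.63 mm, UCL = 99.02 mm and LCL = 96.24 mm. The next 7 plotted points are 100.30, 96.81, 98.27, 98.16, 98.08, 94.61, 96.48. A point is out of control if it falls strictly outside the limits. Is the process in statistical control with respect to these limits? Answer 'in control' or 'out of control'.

Compare each point to [96.24, 99.02]: sample 1 = 100.30 > UCL; sample 6 = 94.61 < LCL.

out of control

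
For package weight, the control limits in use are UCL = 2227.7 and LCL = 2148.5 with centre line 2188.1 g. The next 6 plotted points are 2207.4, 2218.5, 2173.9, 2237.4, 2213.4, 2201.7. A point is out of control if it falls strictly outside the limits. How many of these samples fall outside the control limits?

Compare each point to [2148.5, 2227.7]: sample 4 = 2237.4 > UCL.

1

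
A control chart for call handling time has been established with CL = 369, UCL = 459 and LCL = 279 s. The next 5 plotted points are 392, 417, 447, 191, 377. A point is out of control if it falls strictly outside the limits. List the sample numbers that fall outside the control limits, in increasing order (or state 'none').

4

Compare each point to [279, 459]: sample 4 = 191 < LCL.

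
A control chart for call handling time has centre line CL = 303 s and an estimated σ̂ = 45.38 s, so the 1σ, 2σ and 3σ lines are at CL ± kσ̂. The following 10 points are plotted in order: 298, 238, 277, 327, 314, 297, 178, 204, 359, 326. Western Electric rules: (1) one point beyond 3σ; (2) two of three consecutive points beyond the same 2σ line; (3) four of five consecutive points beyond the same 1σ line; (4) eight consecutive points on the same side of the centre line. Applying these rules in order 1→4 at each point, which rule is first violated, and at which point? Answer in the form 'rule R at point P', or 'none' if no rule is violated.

rule 2 at point 8

Zone of each point (C = within 1σ̂, B = 1σ̂–2σ̂, A = 2σ̂–3σ̂, * = beyond 3σ̂; sign = side of CL): 1:-C, 2:-B, 3:-C, 4:+C, 5:+C, 6:-C, 7:-A, 8:-A, 9:+B, 10:+C
Rule 2 (two of three consecutive points beyond the same 2σ limit) is satisfied at point 8.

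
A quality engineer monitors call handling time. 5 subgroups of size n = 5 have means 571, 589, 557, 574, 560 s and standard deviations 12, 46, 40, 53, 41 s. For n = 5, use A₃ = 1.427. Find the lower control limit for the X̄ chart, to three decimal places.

515.403

X̄̄ = (571 + 589 + 557 + 574 + 560) / 5 = 570.2000
s̄ = (12 + 46 + 40 + 53 + 41) / 5 = 38.4000
LCL = X̄̄ − A₃·s̄ = 570.2000 − 1.427 × 38.4000 = 515.4032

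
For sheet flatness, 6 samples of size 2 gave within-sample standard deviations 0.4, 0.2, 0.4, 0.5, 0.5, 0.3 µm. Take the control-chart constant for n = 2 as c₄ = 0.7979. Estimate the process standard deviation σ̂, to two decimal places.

s̄ = (0.4 + 0.2 + 0.4 + 0.5 + 0.5 + 0.3) / 6 = 0.3833
σ̂ = s̄ / c₄ = 0.3833 / 0.7979 = 0.4804

0.48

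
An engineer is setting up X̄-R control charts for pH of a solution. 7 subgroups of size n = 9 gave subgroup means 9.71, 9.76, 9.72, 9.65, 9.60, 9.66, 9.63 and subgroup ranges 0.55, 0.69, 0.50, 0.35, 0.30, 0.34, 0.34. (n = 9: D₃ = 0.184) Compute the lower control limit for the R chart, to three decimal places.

0.081

R̄ = (0.55 + 0.69 + 0.50 + 0.35 + 0.30 + 0.34 + 0.34) / 7 = 3.0700 / 7 = 0.4386
LCL_R = D₃·R̄ = 0.184 × 0.4386 = 0.0807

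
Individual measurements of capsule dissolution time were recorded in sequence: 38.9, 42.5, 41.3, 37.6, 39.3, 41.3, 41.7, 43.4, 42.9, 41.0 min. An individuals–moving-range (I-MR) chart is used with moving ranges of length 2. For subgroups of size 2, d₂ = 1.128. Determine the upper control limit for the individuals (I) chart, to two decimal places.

X̄ = (38.9 + 42.5 + 41.3 + 37.6 + 39.3 + 41.3 + 41.7 + 43.4 + 42.9 + 41.0) / 10 = 40.9900
Moving ranges: 3.6, 1.2, 3.7, 1.7, 2.0, 0.4, 1.7, 0.5, 1.9; M̄R̄ = 16.7000 / 9 = 1.8556
UCL = X̄ + 3·M̄R̄/d₂ = 40.9900 + 3 × 1.8556 / 1.128 = 45.9250

45.92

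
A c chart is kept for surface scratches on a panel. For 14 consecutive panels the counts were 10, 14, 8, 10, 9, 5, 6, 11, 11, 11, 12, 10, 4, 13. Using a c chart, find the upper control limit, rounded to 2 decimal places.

18.85

c̄ = (10 + 14 + 8 + 10 + 9 + 5 + 6 + 11 + 11 + 11 + 12 + 10 + 4 + 13) / 14 = 134 / 14 = 9.5714
UCL = c̄ + 3√c̄ = 9.5714 + 3 × √9.5714 = 9.5714 + 3 × 3.0938 = 18.8527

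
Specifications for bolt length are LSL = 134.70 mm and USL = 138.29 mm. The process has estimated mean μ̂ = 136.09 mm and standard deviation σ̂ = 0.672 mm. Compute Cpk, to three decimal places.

Cpu = (USL − μ̂) / (3σ̂) = (138.29 − 136.09) / (3 × 0.672) = 1.0913; Cpl = (μ̂ − LSL) / (3σ̂) = (136.09 − 134.70) / (3 × 0.672) = 0.6895; Cpk = min(Cpu, Cpl) = 0.6895

0.689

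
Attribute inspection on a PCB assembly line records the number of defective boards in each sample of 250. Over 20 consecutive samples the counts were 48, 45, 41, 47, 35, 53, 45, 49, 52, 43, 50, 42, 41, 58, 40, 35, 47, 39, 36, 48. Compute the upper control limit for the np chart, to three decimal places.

62.876

p̄ = Σdᵢ / (k·n) = 894 / (20 × 250) = 0.17880
UCL = np̄ + 3·√(np̄(1−p̄)) = 44.7000 + 3 × √(44.7000×0.82120) = 44.7000 + 3 × 6.0587 = 62.8760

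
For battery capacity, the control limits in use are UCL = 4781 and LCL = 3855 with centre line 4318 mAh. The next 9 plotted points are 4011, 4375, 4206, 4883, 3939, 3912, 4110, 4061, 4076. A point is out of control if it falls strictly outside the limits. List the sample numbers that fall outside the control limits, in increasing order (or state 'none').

4

Compare each point to [3855, 4781]: sample 4 = 4883 > UCL.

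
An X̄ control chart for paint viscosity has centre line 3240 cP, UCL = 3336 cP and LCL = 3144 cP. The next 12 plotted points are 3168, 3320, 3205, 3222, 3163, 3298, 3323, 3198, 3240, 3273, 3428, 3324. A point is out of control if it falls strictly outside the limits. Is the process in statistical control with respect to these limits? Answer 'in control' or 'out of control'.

out of control

Compare each point to [3144, 3336]: sample 11 = 3428 > UCL.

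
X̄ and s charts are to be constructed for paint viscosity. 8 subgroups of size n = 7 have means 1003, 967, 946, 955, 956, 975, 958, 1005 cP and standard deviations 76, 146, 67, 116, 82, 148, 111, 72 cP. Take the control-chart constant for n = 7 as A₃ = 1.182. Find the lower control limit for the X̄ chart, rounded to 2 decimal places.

X̄̄ = (1003 + 967 + 946 + 955 + 956 + 975 + 958 + 1005) / 8 = 970.6250
s̄ = (76 + 146 + 67 + 116 + 82 + 148 + 111 + 72) / 8 = 102.2500
LCL = X̄̄ − A₃·s̄ = 970.6250 − 1.182 × 102.2500 = 849.7655

849.77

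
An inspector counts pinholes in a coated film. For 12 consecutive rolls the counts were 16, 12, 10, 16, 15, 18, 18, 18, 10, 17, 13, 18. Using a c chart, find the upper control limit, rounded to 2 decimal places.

c̄ = (16 + 12 + 10 + 16 + 15 + 18 + 18 + 18 + 10 + 17 + 13 + 18) / 12 = 181 / 12 = 15.0833
UCL = c̄ + 3√c̄ = 15.0833 + 3 × √15.0833 = 15.0833 + 3 × 3.8837 = 26.7345

26.73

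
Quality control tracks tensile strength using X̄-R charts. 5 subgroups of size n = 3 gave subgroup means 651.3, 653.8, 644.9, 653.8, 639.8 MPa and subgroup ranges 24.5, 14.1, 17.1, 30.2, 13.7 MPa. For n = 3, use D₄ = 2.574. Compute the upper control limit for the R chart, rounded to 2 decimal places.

R̄ = (24.5 + 14.1 + 17.1 + 30.2 + 13.7) / 5 = 99.6000 / 5 = 19.9200
UCL_R = D₄·R̄ = 2.574 × 19.9200 = 51.2741

51.27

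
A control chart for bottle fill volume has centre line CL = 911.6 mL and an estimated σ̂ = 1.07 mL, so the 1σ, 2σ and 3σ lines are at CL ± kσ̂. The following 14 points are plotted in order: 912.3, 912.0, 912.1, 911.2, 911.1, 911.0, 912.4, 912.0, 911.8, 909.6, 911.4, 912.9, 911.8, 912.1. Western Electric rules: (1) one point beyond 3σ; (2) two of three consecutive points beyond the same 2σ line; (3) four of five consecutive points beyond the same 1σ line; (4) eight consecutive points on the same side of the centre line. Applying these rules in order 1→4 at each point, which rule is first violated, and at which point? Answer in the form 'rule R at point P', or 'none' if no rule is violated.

Zone of each point (C = within 1σ̂, B = 1σ̂–2σ̂, A = 2σ̂–3σ̂, * = beyond 3σ̂; sign = side of CL): 1:+C, 2:+C, 3:+C, 4:-C, 5:-C, 6:-C, 7:+C, 8:+C, 9:+C, 10:-B, 11:-C, 12:+B, 13:+C, 14:+C
No rule fires across all 14 points.

none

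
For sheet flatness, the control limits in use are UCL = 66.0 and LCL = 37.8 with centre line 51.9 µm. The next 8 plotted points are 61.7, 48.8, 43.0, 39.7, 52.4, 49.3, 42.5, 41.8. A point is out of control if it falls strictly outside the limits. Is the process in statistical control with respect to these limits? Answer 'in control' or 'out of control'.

in control

All 8 points lie within [37.8, 66.0].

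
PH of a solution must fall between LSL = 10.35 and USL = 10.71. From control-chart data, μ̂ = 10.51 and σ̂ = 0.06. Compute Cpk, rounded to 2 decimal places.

Cpu = (USL − μ̂) / (3σ̂) = (10.71 − 10.51) / (3 × 0.06) = 1.1111; Cpl = (μ̂ − LSL) / (3σ̂) = (10.51 − 10.35) / (3 × 0.06) = 0.8889; Cpk = min(Cpu, Cpl) = 0.8889

0.89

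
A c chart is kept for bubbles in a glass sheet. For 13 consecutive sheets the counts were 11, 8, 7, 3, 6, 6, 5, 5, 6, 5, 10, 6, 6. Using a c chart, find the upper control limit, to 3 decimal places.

14.087

c̄ = (11 + 8 + 7 + 3 + 6 + 6 + 5 + 5 + 6 + 5 + 10 + 6 + 6) / 13 = 84 / 13 = 6.4615
UCL = c̄ + 3√c̄ = 6.4615 + 3 × √6.4615 = 6.4615 + 3 × 2.5420 = 14.0874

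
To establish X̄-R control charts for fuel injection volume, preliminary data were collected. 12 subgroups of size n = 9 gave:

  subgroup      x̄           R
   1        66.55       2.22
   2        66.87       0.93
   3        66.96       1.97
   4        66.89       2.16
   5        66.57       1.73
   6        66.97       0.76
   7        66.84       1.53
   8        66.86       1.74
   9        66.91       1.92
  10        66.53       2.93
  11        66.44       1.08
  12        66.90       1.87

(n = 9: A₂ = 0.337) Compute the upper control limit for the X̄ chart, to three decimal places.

X̄̄ = (66.55 + 66.87 + 66.96 + 66.89 + 66.57 + 66.97 + 66.84 + 66.86 + 66.91 + 66.53 + 66.44 + 66.90) / 12 = 801.2900 / 12 = 66.7742
R̄ = (2.22 + 0.93 + 1.97 + 2.16 + 1.73 + 0.76 + 1.53 + 1.74 + 1.92 + 2.93 + 1.08 + 1.87) / 12 = 20.8400 / 12 = 1.7367
UCL = X̄̄ + A₂·R̄ = 66.7742 + 0.337 × 1.7367 = 67.3594

67.359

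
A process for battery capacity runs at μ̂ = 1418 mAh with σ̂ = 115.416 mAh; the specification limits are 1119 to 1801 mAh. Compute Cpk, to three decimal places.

Cpu = (USL − μ̂) / (3σ̂) = (1801 − 1418) / (3 × 115.416) = 1.1061; Cpl = (μ̂ − LSL) / (3σ̂) = (1418 − 1119) / (3 × 115.416) = 0.8635; Cpk = min(Cpu, Cpl) = 0.8635

0.864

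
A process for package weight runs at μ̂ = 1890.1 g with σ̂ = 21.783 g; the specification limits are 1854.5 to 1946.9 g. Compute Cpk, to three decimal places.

0.545

Cpu = (USL − μ̂) / (3σ̂) = (1946.9 − 1890.1) / (3 × 21.783) = 0.8692; Cpl = (μ̂ − LSL) / (3σ̂) = (1890.1 − 1854.5) / (3 × 21.783) = 0.5448; Cpk = min(Cpu, Cpl) = 0.5448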